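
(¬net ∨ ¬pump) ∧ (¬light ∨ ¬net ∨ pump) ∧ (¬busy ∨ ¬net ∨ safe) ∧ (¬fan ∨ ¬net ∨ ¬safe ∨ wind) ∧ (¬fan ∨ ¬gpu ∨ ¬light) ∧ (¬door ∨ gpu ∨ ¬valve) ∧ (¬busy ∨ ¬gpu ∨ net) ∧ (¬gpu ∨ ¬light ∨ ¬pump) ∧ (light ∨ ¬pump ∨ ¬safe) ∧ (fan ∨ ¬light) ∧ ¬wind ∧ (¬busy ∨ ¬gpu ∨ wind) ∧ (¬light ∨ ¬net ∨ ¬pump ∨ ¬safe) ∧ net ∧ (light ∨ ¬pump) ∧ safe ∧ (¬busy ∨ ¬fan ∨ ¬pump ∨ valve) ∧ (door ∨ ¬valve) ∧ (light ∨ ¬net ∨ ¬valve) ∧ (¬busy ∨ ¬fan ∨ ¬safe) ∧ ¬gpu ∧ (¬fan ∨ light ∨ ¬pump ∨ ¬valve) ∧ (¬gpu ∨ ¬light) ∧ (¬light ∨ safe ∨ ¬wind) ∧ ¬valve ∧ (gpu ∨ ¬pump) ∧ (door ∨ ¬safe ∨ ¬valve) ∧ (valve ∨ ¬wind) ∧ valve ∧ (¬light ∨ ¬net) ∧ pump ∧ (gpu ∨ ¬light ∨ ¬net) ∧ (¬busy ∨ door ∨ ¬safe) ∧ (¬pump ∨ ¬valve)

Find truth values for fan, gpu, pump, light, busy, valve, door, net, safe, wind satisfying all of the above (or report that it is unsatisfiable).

Case valve = True:
  Clause (¬valve) is falsified — contradiction.
Case valve = False:
  Clause (valve) is falsified — contradiction.
Both cases fail, so the formula is unsatisfiable.

UNSATISFIABLE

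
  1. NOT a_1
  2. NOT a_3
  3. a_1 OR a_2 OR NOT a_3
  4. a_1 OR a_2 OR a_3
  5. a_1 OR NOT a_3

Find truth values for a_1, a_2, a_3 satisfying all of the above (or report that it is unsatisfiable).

Unit clause (NOT a_1) forces a_1 = False.
Unit clause (NOT a_3) forces a_3 = False.
In (a_1 OR a_2 OR a_3) only a_2 is left, so a_2 = True.
All clauses satisfied.

a_1 = False; a_2 = True; a_3 = False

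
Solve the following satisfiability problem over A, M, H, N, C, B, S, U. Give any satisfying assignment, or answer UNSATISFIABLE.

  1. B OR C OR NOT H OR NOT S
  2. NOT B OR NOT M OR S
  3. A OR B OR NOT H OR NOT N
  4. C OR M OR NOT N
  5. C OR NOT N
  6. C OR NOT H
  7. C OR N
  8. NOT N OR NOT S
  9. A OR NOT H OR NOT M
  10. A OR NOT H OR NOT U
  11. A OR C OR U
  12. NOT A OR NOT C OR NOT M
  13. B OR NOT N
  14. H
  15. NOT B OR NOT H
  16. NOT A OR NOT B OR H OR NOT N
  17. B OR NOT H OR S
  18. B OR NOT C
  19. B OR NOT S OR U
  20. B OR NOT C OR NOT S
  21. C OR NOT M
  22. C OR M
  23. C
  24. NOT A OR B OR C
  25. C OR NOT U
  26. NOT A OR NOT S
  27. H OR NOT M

The formula is unsatisfiable.

Case H = True:
  (C OR NOT H) forces C = True.
  (NOT B OR NOT H) forces B = False.
  Clause (B OR NOT C) is falsified — contradiction.
Case H = False:
  Clause (H) is falsified — contradiction.
Both cases fail, so the formula is unsatisfiable.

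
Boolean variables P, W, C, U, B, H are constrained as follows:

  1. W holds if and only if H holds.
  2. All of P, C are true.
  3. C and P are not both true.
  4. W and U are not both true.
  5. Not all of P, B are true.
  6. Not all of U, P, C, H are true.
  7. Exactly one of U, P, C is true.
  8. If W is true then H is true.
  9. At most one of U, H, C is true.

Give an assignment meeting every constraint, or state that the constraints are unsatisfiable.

UNSATISFIABLE

Case P = True:
  (2) forces C = True.
  Constraint (3) is violated (C=T, P=T) — contradiction.
Case P = False:
  Constraint (2) is violated (P=F) — contradiction.
Both cases fail — unsatisfiable.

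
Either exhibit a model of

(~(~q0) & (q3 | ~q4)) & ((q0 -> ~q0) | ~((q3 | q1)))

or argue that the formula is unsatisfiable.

q0: True, q1: False, q3: False, q4: False

  ~(~q0) & (q3 | ~q4) = True
    ~(~q0) = True
      ~q0 = False
    q3 | ~q4 = True
      ~q4 = True
  (q0 -> ~q0) | ~((q3 | q1)) = True
    q0 -> ~q0 = False
      ~q0 = False
    ~((q3 | q1)) = True
      q3 | q1 = False
Both conjuncts True, so the formula holds.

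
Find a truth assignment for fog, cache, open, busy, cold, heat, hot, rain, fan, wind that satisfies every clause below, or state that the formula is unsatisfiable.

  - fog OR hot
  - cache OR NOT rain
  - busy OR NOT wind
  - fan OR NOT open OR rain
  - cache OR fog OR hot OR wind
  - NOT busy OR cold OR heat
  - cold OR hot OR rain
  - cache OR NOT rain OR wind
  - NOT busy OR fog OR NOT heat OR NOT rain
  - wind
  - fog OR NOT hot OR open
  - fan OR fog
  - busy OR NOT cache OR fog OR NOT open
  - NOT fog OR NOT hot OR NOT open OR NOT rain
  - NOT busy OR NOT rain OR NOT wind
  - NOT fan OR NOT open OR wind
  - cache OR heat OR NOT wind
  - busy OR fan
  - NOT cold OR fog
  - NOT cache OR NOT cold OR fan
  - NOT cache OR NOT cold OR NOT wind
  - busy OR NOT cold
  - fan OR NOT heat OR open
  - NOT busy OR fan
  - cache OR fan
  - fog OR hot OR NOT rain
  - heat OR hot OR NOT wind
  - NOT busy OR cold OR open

fog = True, cache = False, open = True, busy = True, cold = True, heat = True, hot = False, rain = False, fan = True, wind = True

Unit clause (wind) forces wind = True.
In (busy OR NOT wind) only busy is left, so busy = True.
In (NOT busy OR NOT rain OR NOT wind) only NOT rain is left, so rain = False.
In (NOT busy OR fan) only fan is left, so fan = True.
Set fog = True.
Set cache = False.
  then (cache OR heat OR NOT wind) forces heat = True.
Set open = True.
Set cold = True.
Set hot = False.
All clauses satisfied.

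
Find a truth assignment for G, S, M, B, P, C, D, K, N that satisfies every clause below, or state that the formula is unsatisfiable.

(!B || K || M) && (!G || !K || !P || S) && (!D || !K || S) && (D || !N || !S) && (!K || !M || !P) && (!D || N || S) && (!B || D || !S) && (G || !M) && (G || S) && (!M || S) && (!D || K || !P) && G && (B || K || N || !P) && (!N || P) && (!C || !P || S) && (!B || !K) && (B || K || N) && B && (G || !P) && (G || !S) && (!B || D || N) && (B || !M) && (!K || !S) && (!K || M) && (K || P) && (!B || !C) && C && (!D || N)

UNSATISFIABLE

Case C = True:
  (G) forces G = True.
  (B) forces B = True.
  Clause (!B || !C) is falsified — contradiction.
Case C = False:
  Clause (C) is falsified — contradiction.
Both cases fail, so the formula is unsatisfiable.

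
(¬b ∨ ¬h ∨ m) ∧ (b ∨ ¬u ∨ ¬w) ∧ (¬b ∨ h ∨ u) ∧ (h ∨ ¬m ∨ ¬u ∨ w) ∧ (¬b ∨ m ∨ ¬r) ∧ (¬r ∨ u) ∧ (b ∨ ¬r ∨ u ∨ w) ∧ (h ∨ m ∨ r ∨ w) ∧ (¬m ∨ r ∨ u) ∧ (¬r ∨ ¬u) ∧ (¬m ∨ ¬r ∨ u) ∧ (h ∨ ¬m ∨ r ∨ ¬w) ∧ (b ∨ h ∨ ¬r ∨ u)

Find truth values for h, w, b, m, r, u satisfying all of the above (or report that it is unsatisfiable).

h = True; w = True; b = True; m = True; r = False; u = True

Set h = True.
Set w = True.
Set b = True.
  then (¬b ∨ ¬h ∨ m) forces m = True.
Try r = True:
  (¬r ∨ u) forces u = True.
  clause (¬r ∨ ¬u) is falsified — backtrack.
So r = False.
  then (¬m ∨ r ∨ u) forces u = True.
All clauses satisfied.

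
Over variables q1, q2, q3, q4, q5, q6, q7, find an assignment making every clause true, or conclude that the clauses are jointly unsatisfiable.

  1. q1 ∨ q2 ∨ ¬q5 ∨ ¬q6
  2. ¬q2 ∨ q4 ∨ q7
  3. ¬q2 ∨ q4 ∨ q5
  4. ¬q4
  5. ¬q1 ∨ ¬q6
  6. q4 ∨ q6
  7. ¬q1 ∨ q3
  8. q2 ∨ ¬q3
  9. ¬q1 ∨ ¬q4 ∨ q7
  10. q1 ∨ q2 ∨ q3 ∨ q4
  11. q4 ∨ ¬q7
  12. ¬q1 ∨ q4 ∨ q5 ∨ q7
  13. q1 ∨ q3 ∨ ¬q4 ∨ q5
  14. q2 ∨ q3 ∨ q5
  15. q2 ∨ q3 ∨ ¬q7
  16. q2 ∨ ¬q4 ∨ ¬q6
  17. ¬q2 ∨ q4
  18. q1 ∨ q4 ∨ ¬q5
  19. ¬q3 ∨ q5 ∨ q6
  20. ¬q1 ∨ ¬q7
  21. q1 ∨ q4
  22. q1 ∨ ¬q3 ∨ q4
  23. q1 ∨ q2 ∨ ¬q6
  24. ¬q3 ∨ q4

Case q4 = True:
  Clause (¬q4) is falsified — contradiction.
Case q4 = False:
  (q4 ∨ q6) forces q6 = True.
  (¬q1 ∨ ¬q6) forces q1 = False.
  Clause (q1 ∨ q4) is falsified — contradiction.
Both cases fail, so the formula is unsatisfiable.

Unsatisfiable — no assignment works.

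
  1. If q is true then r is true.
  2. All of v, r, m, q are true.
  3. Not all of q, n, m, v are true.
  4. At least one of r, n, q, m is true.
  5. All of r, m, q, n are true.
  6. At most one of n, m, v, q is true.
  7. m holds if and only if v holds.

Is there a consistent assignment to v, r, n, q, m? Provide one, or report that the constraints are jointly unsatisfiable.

Case n = True:
  (2) forces v = True.
  Constraint (6) is violated (n=T, v=T) — contradiction.
Case n = False:
  Constraint (5) is violated (n=F) — contradiction.
Both cases fail — unsatisfiable.

Unsatisfiable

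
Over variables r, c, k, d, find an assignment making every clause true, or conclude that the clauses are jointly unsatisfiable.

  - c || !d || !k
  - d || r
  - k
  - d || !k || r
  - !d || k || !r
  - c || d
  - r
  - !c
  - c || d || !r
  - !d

Case c = True:
  Clause (!c) is falsified — contradiction.
Case c = False:
  (k) forces k = True.
  (c || !d || !k) forces d = False.
  Clause (c || d) is falsified — contradiction.
Both cases fail, so the formula is unsatisfiable.

No satisfying assignment exists.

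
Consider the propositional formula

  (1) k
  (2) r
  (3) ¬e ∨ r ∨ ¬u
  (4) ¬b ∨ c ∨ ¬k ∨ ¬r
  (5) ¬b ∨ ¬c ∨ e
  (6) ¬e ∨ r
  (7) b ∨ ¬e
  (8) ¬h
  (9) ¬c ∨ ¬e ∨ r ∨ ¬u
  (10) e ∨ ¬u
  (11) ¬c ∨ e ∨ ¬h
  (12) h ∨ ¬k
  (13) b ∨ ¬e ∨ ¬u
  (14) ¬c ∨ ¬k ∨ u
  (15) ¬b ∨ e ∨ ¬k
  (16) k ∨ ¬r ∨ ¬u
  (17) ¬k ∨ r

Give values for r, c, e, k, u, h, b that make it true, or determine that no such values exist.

No satisfying assignment exists.

Case h = True:
  Clause (¬h) is falsified — contradiction.
Case h = False:
  (k) forces k = True.
  Clause (h ∨ ¬k) is falsified — contradiction.
Both cases fail, so the formula is unsatisfiable.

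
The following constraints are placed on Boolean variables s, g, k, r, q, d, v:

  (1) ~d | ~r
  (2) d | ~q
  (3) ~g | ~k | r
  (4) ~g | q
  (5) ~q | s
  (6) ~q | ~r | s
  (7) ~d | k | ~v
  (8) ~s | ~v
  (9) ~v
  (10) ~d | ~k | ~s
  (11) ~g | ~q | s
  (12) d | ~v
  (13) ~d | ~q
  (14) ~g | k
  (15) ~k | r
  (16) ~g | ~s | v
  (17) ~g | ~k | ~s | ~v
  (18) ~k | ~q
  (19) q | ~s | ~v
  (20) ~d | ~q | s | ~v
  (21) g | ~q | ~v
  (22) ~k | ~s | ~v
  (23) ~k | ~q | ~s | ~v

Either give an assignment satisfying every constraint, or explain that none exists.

s: True; g: False; k: False; r: True; q: False; d: False; v: False

Unit clause (~v) forces v = False.
Set s = True.
  then (~g | ~s | v) forces g = False.
Set k = False.
Set r = True.
  then (~d | ~r) forces d = False.
  then (d | ~q) forces q = False.
All clauses satisfied.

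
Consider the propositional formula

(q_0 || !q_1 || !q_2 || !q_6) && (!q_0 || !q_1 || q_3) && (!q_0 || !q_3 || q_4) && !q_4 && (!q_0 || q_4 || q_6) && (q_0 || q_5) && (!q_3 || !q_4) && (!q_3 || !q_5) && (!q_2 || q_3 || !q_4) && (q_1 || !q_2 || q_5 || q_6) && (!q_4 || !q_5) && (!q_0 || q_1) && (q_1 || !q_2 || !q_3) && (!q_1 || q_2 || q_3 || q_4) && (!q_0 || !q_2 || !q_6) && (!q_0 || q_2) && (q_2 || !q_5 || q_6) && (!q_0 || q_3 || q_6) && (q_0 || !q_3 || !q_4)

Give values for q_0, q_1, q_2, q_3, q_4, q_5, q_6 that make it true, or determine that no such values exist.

q_0 = False, q_1 = False, q_2 = True, q_3 = False, q_4 = False, q_5 = True, q_6 = False

Unit clause (!q_4) forces q_4 = False.
Set q_0 = False.
  then (q_0 || q_5) forces q_5 = True.
  then (!q_3 || !q_5) forces q_3 = False.
Set q_1 = False.
Set q_2 = True.
Set q_6 = False.
All clauses satisfied.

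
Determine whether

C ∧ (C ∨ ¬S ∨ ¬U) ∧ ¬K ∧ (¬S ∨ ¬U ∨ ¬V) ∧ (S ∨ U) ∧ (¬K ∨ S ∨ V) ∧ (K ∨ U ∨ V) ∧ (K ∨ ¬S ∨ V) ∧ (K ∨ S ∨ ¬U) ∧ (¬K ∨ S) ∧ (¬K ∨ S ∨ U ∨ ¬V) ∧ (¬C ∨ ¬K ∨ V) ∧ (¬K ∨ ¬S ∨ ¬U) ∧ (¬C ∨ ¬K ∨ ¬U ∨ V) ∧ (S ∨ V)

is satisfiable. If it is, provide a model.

C=T; S=T; K=F; V=T; U=F

Unit clause (C) forces C = True.
Unit clause (¬K) forces K = False.
Try S = False:
  (S ∨ U) forces U = True.
  clause (K ∨ S ∨ ¬U) is falsified — backtrack.
So S = True.
  then (K ∨ ¬S ∨ V) forces V = True.
  then (¬S ∨ ¬U ∨ ¬V) forces U = False.
All clauses satisfied.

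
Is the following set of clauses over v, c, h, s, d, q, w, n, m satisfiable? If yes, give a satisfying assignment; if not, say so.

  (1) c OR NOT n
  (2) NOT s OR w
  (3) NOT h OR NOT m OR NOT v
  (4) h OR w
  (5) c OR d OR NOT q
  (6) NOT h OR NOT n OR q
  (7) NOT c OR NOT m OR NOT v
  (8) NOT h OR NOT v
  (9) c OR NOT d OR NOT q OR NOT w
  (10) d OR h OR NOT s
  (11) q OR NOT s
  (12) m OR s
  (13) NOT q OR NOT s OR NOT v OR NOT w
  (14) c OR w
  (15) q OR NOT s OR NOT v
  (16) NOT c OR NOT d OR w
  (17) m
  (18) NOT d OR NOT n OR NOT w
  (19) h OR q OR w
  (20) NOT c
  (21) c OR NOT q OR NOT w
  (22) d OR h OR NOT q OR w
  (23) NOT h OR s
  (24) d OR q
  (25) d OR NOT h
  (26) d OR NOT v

v=T; c=F; h=F; s=F; d=T; q=F; w=T; n=F; m=T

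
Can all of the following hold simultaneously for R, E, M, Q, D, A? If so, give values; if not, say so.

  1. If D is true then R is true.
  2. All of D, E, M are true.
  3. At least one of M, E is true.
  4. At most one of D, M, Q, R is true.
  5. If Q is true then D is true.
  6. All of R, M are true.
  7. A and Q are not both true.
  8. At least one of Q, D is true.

No satisfying assignment exists.

Case R = True:
  (2) forces D = True.
  Constraint (4) is violated (D=T, R=T) — contradiction.
Case R = False:
  Constraint (6) is violated (R=F) — contradiction.
Both cases fail — unsatisfiable.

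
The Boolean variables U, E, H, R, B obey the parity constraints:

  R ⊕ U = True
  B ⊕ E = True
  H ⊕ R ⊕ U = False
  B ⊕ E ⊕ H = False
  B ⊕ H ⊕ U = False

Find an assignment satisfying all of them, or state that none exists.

U=F; E=F; H=T; R=T; B=T

R ⊕ U = T ⊕ F = True ✓
B ⊕ E = T ⊕ F = True ✓
H ⊕ R ⊕ U = T ⊕ T ⊕ F = False ✓
B ⊕ E ⊕ H = T ⊕ F ⊕ T = False ✓
B ⊕ H ⊕ U = T ⊕ T ⊕ F = False ✓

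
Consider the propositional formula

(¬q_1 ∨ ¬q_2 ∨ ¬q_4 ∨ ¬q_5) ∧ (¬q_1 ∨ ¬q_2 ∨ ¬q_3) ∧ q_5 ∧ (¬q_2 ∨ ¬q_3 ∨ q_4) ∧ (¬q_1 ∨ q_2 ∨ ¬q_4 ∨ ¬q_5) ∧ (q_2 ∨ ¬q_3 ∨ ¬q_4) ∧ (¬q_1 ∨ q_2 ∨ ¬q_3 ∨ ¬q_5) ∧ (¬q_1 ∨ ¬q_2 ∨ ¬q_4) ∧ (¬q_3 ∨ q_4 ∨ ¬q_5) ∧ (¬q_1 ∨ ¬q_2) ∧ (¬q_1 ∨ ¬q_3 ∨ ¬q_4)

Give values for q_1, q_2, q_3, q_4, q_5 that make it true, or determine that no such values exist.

q_1 = True; q_2 = False; q_3 = False; q_4 = False; q_5 = True

Unit clause (q_5) forces q_5 = True.
Set q_1 = True.
  then (¬q_1 ∨ ¬q_2) forces q_2 = False.
  then (¬q_1 ∨ q_2 ∨ ¬q_4 ∨ ¬q_5) forces q_4 = False.
  then (¬q_1 ∨ q_2 ∨ ¬q_3 ∨ ¬q_5) forces q_3 = False.
All clauses satisfied.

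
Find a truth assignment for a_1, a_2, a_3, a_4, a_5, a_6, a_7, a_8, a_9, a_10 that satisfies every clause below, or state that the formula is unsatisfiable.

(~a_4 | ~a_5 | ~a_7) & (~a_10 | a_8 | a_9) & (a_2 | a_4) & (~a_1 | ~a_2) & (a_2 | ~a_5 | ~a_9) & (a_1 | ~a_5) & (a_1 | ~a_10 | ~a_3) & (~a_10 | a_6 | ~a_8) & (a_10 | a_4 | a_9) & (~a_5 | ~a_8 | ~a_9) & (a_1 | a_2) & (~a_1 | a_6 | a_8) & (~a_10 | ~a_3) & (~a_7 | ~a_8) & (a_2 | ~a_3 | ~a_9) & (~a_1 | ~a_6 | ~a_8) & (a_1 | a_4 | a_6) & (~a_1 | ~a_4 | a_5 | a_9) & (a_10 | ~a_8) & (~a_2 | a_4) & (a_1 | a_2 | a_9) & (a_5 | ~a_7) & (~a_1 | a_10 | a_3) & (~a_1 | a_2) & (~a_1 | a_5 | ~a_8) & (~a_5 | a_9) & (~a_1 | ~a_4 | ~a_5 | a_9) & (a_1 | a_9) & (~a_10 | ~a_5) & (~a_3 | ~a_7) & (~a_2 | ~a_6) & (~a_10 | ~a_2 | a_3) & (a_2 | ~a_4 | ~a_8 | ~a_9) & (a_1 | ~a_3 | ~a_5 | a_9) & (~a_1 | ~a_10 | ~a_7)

a_1: False, a_2: True, a_3: True, a_4: True, a_5: False, a_6: False, a_7: False, a_8: False, a_9: True, a_10: False

Try a_1 = True:
  (~a_1 | ~a_2) forces a_2 = False.
  clause (~a_1 | a_2) is falsified — backtrack.
So a_1 = False.
  then (a_1 | ~a_5) forces a_5 = False.
  then (a_1 | a_2) forces a_2 = True.
  then (~a_2 | a_4) forces a_4 = True.
  then (a_5 | ~a_7) forces a_7 = False.
  then (a_1 | a_9) forces a_9 = True.
  then (~a_2 | ~a_6) forces a_6 = False.
Set a_3 = True.
  then (a_1 | ~a_10 | ~a_3) forces a_10 = False.
  then (a_10 | ~a_8) forces a_8 = False.
All clauses satisfied.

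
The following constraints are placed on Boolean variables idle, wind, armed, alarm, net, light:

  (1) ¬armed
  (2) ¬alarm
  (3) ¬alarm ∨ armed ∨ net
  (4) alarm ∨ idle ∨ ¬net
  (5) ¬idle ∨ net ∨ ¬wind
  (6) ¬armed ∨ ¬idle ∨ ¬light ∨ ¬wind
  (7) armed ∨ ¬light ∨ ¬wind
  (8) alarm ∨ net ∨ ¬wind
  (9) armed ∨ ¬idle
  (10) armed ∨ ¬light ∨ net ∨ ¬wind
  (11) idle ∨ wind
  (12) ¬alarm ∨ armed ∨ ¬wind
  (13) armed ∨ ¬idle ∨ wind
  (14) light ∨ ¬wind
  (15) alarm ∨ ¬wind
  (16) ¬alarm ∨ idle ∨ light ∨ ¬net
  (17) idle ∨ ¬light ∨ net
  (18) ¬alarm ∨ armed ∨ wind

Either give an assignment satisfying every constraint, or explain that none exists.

UNSATISFIABLE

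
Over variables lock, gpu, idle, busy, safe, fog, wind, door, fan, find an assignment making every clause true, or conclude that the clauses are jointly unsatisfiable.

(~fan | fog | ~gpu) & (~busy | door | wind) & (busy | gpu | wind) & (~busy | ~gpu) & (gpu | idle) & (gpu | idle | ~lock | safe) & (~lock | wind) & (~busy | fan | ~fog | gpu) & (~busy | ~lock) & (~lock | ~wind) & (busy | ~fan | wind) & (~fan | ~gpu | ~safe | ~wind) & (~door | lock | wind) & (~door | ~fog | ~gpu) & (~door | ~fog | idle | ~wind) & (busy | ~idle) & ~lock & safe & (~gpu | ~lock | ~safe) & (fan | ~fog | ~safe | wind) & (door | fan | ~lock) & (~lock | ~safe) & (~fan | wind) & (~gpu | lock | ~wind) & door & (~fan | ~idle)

Unit clause (~lock) forces lock = False.
Unit clause (safe) forces safe = True.
Unit clause (door) forces door = True.
In (~door | lock | wind) only wind is left, so wind = True.
In (~gpu | lock | ~wind) only ~gpu is left, so gpu = False.
In (gpu | idle) only idle is left, so idle = True.
In (busy | ~idle) only busy is left, so busy = True.
In (~fan | ~idle) only ~fan is left, so fan = False.
In (~busy | fan | ~fog | gpu) only ~fog is left, so fog = False.
All clauses satisfied.

lock = False; gpu = False; idle = True; busy = True; safe = True; fog = False; wind = True; door = True; fan = False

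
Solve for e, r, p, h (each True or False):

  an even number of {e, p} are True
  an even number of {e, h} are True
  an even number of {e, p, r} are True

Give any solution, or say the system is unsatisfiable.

e: False, r: False, p: False, h: False

{e, p}: 0 true → even ✓
{e, h}: 0 true → even ✓
{e, p, r}: 0 true → even ✓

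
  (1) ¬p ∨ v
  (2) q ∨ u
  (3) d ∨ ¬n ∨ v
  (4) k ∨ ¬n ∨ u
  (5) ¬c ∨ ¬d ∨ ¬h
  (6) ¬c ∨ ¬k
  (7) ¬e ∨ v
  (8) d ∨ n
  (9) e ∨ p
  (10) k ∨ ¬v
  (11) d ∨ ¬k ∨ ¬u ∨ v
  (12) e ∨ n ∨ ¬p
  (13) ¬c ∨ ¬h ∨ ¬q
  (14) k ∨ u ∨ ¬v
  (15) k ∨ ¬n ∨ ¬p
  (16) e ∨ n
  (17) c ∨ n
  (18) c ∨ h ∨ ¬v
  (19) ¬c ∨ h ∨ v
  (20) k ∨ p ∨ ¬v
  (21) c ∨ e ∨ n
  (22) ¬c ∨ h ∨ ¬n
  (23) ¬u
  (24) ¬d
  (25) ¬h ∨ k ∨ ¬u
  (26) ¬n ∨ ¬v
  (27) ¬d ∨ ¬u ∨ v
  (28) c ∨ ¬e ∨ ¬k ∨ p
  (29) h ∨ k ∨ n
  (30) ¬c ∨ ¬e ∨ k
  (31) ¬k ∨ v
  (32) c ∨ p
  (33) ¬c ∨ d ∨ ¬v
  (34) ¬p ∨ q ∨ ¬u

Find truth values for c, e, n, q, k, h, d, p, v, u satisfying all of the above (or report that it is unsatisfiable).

Case d = True:
  Clause (¬d) is falsified — contradiction.
Case d = False:
  (d ∨ n) forces n = True.
  (d ∨ ¬n ∨ v) forces v = True.
  Clause (¬n ∨ ¬v) is falsified — contradiction.
Both cases fail, so the formula is unsatisfiable.

Unsatisfiable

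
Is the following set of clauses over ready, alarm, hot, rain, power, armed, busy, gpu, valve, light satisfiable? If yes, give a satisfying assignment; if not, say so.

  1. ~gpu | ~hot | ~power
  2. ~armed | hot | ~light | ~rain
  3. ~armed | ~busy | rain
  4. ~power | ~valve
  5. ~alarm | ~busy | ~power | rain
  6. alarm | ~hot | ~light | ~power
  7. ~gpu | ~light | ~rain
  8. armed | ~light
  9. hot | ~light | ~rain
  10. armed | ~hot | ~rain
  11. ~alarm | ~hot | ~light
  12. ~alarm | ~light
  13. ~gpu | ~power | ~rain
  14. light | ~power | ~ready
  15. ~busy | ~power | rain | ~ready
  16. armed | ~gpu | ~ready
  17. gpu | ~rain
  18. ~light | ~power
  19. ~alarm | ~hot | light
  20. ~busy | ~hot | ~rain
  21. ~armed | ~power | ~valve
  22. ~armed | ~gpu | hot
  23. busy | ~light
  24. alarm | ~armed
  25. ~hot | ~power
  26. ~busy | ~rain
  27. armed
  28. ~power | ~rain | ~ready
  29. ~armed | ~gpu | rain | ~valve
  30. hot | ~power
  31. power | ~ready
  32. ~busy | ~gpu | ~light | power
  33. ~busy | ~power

Unit clause (armed) forces armed = True.
In (alarm | ~armed) only alarm is left, so alarm = True.
In (~alarm | ~light) only ~light is left, so light = False.
In (~alarm | ~hot | light) only ~hot is left, so hot = False.
In (~armed | ~gpu | hot) only ~gpu is left, so gpu = False.
In (hot | ~power) only ~power is left, so power = False.
In (power | ~ready) only ~ready is left, so ready = False.
In (gpu | ~rain) only ~rain is left, so rain = False.
In (~armed | ~busy | rain) only ~busy is left, so busy = False.
Set valve = True.
All clauses satisfied.

ready = False, alarm = True, hot = False, rain = False, power = False, armed = True, busy = False, gpu = False, valve = True, light = False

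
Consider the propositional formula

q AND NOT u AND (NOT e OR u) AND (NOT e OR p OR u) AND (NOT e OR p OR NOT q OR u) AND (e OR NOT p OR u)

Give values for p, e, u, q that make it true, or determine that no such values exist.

p = False, e = False, u = False, q = True

Unit clause (q) forces q = True.
Unit clause (NOT u) forces u = False.
In (NOT e OR u) only NOT e is left, so e = False.
In (e OR NOT p OR u) only NOT p is left, so p = False.
Check each clause:
  (q): q holds.
  (NOT u): NOT u holds.
  (NOT e OR u): NOT e holds.
  (NOT e OR p OR u): NOT e holds.
  (NOT e OR p OR NOT q OR u): NOT e holds.
  (e OR NOT p OR u): NOT p holds.
All clauses satisfied.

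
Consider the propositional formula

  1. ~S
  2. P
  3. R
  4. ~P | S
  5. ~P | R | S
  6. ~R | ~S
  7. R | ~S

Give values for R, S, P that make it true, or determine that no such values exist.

Case S = True:
  Clause (~S) is falsified — contradiction.
Case S = False:
  (P) forces P = True.
  Clause (~P | S) is falsified — contradiction.
Both cases fail, so the formula is unsatisfiable.

UNSATISFIABLE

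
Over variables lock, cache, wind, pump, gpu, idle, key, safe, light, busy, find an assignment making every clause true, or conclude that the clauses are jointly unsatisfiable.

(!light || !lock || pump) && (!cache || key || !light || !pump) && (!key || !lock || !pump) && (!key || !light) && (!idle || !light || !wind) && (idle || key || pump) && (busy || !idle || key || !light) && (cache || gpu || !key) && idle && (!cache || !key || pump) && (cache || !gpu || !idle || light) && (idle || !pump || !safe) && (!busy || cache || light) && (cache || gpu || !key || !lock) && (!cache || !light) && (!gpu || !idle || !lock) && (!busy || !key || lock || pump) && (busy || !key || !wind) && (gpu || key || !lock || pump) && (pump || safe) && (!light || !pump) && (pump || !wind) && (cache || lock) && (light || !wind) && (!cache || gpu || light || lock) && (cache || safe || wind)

lock=T, cache=T, wind=F, pump=T, gpu=F, idle=T, key=F, safe=T, light=F, busy=F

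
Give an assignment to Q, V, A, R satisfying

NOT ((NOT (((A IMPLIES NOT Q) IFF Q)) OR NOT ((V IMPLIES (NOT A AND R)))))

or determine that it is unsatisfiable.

Q=T, V=F, A=F, R=F

  NOT ((NOT (((A IMPLIES NOT Q) IFF Q)) OR NOT ((V IMPLIES (NOT A AND R))))) = True
    NOT (((A IMPLIES NOT Q) IFF Q)) OR NOT ((V IMPLIES (NOT A AND R))) = False
      NOT (((A IMPLIES NOT Q) IFF Q)) = False
        (A IMPLIES NOT Q) IFF Q = True
          A IMPLIES NOT Q = True
            NOT Q = False
      NOT ((V IMPLIES (NOT A AND R))) = False
        V IMPLIES (NOT A AND R) = True
          NOT A AND R = False
            NOT A = True
The formula evaluates to True.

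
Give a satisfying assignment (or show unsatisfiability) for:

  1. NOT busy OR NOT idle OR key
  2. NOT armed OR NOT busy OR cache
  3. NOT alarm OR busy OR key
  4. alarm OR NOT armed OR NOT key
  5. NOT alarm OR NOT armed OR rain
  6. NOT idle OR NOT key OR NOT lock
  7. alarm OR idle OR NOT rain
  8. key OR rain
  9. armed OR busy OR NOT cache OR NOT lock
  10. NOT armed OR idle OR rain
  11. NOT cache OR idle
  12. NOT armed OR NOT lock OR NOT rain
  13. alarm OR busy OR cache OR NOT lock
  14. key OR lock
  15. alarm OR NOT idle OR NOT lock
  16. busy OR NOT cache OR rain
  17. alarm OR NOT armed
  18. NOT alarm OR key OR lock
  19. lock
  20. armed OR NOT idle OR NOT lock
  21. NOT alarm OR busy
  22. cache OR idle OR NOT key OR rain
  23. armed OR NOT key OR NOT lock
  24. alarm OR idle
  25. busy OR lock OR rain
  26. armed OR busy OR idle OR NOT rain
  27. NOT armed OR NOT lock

Unit clause (lock) forces lock = True.
In (NOT armed OR NOT lock) only NOT armed is left, so armed = False.
In (armed OR NOT idle OR NOT lock) only NOT idle is left, so idle = False.
In (armed OR NOT key OR NOT lock) only NOT key is left, so key = False.
In (alarm OR idle) only alarm is left, so alarm = True.
In (NOT alarm OR busy OR key) only busy is left, so busy = True.
In (key OR rain) only rain is left, so rain = True.
In (NOT cache OR idle) only NOT cache is left, so cache = False.
All clauses satisfied.

alarm=T; idle=F; lock=T; key=F; armed=F; busy=T; cache=F; rain=T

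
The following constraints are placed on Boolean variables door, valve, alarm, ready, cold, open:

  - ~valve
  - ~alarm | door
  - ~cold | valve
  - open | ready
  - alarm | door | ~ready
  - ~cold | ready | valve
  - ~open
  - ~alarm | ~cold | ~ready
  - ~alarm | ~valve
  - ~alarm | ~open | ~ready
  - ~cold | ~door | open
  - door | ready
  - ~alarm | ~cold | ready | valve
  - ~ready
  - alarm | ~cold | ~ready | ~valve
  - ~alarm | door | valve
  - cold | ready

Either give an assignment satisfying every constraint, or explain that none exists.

Case ready = True:
  Clause (~ready) is falsified — contradiction.
Case ready = False:
  (~valve) forces valve = False.
  (~cold | valve) forces cold = False.
  Clause (cold | ready) is falsified — contradiction.
Both cases fail, so the formula is unsatisfiable.

UNSATISFIABLE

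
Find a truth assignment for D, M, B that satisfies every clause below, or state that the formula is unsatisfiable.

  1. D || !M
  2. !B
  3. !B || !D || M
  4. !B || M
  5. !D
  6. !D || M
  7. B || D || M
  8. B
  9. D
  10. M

The formula is unsatisfiable.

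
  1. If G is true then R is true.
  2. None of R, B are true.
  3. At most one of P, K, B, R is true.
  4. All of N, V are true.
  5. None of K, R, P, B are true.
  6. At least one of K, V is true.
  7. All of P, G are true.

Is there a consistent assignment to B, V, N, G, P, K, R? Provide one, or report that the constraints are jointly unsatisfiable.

UNSATISFIABLE

Case P = True:
  Constraint (5) is violated (P=T) — contradiction.
Case P = False:
  Constraint (7) is violated (P=F) — contradiction.
Both cases fail — unsatisfiable.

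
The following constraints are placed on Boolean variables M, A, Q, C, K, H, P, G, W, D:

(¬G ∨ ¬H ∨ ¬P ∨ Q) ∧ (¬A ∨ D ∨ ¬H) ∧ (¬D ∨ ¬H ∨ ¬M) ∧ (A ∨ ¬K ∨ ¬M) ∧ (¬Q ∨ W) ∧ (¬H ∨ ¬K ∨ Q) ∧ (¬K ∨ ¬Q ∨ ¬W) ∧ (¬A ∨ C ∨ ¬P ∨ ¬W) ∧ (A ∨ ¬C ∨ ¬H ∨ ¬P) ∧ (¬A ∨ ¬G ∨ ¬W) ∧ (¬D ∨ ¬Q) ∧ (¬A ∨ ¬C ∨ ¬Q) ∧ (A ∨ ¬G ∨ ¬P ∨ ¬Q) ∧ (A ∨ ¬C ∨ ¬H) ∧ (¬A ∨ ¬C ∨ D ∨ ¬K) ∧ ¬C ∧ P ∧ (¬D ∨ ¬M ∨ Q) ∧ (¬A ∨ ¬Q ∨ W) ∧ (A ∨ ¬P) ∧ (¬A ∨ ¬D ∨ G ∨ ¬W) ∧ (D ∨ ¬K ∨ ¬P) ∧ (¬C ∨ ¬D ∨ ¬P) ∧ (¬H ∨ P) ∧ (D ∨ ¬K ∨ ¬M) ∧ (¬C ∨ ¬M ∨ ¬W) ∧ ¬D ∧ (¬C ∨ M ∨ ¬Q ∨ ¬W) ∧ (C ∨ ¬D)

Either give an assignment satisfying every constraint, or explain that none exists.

Unit clause (¬C) forces C = False.
Unit clause (P) forces P = True.
In (A ∨ ¬P) only A is left, so A = True.
Unit clause (¬D) forces D = False.
In (¬A ∨ D ∨ ¬H) only ¬H is left, so H = False.
In (¬A ∨ C ∨ ¬P ∨ ¬W) only ¬W is left, so W = False.
In (¬A ∨ ¬Q ∨ W) only ¬Q is left, so Q = False.
In (D ∨ ¬K ∨ ¬P) only ¬K is left, so K = False.
Set M = True.
Set G = False.
All clauses satisfied.

M = True, A = True, Q = False, C = False, K = False, H = False, P = True, G = False, W = False, D = False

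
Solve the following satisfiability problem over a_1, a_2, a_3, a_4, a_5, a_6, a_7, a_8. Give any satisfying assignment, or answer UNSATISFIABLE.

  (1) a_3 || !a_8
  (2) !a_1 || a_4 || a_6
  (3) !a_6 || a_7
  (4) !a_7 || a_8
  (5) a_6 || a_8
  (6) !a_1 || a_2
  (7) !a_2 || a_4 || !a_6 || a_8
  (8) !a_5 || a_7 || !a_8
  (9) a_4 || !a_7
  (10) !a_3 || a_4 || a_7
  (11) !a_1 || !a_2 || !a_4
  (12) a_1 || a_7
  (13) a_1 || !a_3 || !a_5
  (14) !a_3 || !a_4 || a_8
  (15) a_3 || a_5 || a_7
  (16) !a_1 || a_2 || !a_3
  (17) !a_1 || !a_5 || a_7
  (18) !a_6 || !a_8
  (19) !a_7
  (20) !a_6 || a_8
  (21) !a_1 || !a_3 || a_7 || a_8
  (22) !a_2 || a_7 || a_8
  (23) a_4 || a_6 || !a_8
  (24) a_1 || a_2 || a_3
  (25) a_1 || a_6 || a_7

No satisfying assignment exists.

Case a_1 = True:
  (!a_1 || a_2) forces a_2 = True.
  (!a_1 || !a_2 || !a_4) forces a_4 = False.
  (!a_1 || a_4 || a_6) forces a_6 = True.
  (!a_6 || a_7) forces a_7 = True.
  Clause (a_4 || !a_7) is falsified — contradiction.
Case a_1 = False:
  (a_1 || a_7) forces a_7 = True.
  Clause (!a_7) is falsified — contradiction.
Both cases fail, so the formula is unsatisfiable.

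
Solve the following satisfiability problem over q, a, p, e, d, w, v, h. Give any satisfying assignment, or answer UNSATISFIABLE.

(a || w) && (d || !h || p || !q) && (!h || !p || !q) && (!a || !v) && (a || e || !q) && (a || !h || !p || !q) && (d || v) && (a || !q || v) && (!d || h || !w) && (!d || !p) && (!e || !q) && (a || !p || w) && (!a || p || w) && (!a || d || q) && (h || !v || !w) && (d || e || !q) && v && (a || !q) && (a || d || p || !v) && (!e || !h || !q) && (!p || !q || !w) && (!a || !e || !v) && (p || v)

q = False, a = False, p = False, e = False, d = True, w = True, v = True, h = True

Unit clause (v) forces v = True.
In (!a || !v) only !a is left, so a = False.
In (a || !q) only !q is left, so q = False.
In (a || w) only w is left, so w = True.
In (h || !v || !w) only h is left, so h = True.
Set p = False.
  then (a || d || p || !v) forces d = True.
Set e = False.
All clauses satisfied.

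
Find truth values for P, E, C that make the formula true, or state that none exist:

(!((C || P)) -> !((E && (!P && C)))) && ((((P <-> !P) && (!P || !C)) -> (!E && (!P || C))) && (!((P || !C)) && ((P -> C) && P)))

The formula is unsatisfiable.

Case P = True: the conjunct !((P || !C)) becomes !((True || !C)) = False.
Case P = False: the conjunct P is False.
Both cases fail — unsatisfiable.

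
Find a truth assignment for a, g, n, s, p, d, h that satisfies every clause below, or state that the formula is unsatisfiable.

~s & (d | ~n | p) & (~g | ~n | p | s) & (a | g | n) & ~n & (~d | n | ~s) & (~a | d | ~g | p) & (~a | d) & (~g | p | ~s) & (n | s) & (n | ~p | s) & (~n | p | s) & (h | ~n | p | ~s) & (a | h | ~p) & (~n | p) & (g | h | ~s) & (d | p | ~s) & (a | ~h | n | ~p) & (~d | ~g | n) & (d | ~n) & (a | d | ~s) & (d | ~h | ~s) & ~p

Case n = True:
  Clause (~n) is falsified — contradiction.
Case n = False:
  (~s) forces s = False.
  Clause (n | s) is falsified — contradiction.
Both cases fail, so the formula is unsatisfiable.

The formula is unsatisfiable.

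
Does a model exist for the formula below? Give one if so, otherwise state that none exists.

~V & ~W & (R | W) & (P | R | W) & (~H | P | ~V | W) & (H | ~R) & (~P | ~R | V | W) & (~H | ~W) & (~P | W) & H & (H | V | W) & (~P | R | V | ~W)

Unit clause (~V) forces V = False.
Unit clause (~W) forces W = False.
In (R | W) only R is left, so R = True.
In (H | ~R) only H is left, so H = True.
In (~P | ~R | V | W) only ~P is left, so P = False.
All clauses satisfied.

W=F; R=T; H=T; V=F; P=F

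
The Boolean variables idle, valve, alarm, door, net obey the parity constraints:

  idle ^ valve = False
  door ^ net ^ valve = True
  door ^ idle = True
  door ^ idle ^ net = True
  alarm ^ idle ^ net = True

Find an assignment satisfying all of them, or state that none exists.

idle = False, valve = False, alarm = True, door = True, net = False

idle ^ valve = F ^ F = False ✓
door ^ net ^ valve = T ^ F ^ F = True ✓
door ^ idle = T ^ F = True ✓
door ^ idle ^ net = T ^ F ^ F = True ✓
alarm ^ idle ^ net = T ^ F ^ F = True ✓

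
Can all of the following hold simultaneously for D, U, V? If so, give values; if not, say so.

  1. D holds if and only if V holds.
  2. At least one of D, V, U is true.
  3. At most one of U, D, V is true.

D=F, U=T, V=F

  (1) D=F, V=F — same ✓
  (2) {D, V, U}: 1 true — at least one ✓
  (3) {U, D, V}: 1 true — at most one ✓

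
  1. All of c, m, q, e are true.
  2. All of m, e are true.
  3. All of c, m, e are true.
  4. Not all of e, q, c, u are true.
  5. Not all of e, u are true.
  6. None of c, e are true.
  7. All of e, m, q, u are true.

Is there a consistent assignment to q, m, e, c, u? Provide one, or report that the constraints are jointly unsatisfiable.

Case e = True:
  Constraint (6) is violated (e=T) — contradiction.
Case e = False:
  Constraint (1) is violated (e=F) — contradiction.
Both cases fail — unsatisfiable.

The formula is unsatisfiable.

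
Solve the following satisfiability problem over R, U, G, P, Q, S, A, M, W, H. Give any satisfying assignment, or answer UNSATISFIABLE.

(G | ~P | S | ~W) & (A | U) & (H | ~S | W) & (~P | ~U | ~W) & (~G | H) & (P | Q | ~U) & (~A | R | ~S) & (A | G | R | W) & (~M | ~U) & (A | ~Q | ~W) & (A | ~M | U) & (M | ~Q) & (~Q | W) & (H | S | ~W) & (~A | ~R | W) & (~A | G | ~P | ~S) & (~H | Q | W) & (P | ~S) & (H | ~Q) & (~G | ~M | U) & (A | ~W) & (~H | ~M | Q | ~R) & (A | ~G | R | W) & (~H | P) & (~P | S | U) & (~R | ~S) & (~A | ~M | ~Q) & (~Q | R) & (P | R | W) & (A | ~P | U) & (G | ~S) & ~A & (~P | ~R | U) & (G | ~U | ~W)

R: True, U: True, G: False, P: True, Q: False, S: False, A: False, M: False, W: False, H: False

Unit clause (~A) forces A = False.
In (A | U) only U is left, so U = True.
In (~M | ~U) only ~M is left, so M = False.
In (M | ~Q) only ~Q is left, so Q = False.
In (A | ~W) only ~W is left, so W = False.
In (P | Q | ~U) only P is left, so P = True.
In (~H | Q | W) only ~H is left, so H = False.
In (H | ~S | W) only ~S is left, so S = False.
In (~G | H) only ~G is left, so G = False.
In (A | G | R | W) only R is left, so R = True.
All clauses satisfied.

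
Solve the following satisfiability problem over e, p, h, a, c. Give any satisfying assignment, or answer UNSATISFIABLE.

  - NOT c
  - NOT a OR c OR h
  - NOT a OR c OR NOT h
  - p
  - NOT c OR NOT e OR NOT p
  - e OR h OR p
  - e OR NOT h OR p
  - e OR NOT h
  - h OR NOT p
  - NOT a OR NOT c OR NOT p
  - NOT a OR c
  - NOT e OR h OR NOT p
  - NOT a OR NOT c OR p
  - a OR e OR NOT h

e = True, p = True, h = True, a = False, c = False

Unit clause (NOT c) forces c = False.
Unit clause (p) forces p = True.
In (h OR NOT p) only h is left, so h = True.
In (NOT a OR c) only NOT a is left, so a = False.
In (a OR e OR NOT h) only e is left, so e = True.
All clauses satisfied.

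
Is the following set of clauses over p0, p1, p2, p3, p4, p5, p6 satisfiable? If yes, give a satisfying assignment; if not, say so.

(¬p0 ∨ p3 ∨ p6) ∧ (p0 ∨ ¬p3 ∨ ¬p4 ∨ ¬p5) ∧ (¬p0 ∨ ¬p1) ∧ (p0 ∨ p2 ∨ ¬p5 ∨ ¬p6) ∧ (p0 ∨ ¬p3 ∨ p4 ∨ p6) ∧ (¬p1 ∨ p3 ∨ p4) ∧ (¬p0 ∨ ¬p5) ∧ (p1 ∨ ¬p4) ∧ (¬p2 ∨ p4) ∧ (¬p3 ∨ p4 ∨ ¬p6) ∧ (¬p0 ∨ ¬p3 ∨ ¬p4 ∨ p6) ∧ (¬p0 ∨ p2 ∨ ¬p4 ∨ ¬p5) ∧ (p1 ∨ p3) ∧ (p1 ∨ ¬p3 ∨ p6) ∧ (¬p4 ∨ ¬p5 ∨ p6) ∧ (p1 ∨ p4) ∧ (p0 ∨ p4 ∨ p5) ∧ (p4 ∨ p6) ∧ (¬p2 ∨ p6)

p0 = False, p1 = True, p2 = True, p3 = False, p4 = True, p5 = False, p6 = True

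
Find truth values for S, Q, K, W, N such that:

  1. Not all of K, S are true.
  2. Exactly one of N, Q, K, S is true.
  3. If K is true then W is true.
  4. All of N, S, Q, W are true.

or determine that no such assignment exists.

Case Q = True:
  (2) with Q=T forces N = False.
  Constraint (4) is violated (N=F) — contradiction.
Case Q = False:
  Constraint (4) is violated (Q=F) — contradiction.
Both cases fail — unsatisfiable.

No satisfying assignment exists.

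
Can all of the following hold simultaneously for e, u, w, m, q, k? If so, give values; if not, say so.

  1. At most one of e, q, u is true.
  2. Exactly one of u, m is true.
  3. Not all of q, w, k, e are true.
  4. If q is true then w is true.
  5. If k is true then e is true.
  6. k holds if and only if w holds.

e: False, u: False, w: False, m: True, q: False, k: False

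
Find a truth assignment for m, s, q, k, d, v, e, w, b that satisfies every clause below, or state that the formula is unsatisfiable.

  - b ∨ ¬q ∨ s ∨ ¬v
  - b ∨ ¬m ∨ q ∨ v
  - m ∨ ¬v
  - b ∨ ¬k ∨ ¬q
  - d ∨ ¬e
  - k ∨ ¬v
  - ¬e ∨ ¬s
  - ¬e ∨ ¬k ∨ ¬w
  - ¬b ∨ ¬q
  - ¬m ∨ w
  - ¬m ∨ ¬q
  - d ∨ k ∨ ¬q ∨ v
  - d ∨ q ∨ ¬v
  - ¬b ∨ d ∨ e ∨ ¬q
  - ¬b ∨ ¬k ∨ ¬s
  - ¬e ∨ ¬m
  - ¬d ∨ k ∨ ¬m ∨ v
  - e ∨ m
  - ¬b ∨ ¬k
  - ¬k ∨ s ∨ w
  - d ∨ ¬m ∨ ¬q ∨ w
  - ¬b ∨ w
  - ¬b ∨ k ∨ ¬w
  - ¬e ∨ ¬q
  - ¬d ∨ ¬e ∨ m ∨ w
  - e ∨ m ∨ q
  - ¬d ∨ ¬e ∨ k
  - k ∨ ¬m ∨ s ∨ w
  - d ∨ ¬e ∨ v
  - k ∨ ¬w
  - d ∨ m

m=T, s=T, q=F, k=T, d=T, v=T, e=F, w=T, b=F

Set m = True.
  then (¬m ∨ w) forces w = True.
  then (¬m ∨ ¬q) forces q = False.
  then (¬e ∨ ¬m) forces e = False.
  then (k ∨ ¬w) forces k = True.
  then (¬b ∨ ¬k) forces b = False.
  then (b ∨ ¬m ∨ q ∨ v) forces v = True.
  then (d ∨ q ∨ ¬v) forces d = True.
Set s = True.
All clauses satisfied.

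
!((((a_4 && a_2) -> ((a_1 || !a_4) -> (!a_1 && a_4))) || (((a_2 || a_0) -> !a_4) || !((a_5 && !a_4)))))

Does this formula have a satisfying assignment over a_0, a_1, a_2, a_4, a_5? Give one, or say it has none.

No satisfying assignment exists.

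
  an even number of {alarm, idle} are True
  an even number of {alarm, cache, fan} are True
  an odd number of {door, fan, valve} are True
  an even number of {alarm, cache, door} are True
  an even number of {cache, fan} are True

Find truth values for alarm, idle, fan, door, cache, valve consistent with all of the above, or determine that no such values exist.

alarm: False; idle: False; fan: False; door: False; cache: False; valve: True

{alarm, idle}: 0 true → even ✓
{alarm, cache, fan}: 0 true → even ✓
{door, fan, valve}: 1 true → odd ✓
{alarm, cache, door}: 0 true → even ✓
{cache, fan}: 0 true → even ✓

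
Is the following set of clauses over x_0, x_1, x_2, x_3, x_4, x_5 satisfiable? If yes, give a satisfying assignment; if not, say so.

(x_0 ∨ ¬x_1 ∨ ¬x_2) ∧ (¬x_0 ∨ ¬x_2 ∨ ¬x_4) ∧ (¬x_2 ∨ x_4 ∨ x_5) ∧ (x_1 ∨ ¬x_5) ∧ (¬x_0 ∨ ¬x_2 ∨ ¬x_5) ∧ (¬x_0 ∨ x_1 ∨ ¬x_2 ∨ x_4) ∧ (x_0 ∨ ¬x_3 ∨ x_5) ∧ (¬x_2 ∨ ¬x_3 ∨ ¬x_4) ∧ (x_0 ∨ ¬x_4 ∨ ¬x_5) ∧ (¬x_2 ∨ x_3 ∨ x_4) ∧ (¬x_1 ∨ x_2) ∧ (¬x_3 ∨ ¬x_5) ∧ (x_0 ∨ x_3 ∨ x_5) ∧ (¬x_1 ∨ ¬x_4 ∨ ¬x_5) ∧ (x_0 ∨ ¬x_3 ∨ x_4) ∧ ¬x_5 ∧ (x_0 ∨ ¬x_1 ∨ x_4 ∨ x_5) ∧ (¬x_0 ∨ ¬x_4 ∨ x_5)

x_0=T, x_1=F, x_2=F, x_3=F, x_4=F, x_5=F

Unit clause (¬x_5) forces x_5 = False.
Try x_0 = False:
  (x_0 ∨ ¬x_3 ∨ x_5) forces x_3 = False.
  clause (x_0 ∨ x_3 ∨ x_5) is falsified — backtrack.
So x_0 = True.
  then (¬x_0 ∨ ¬x_4 ∨ x_5) forces x_4 = False.
  then (¬x_2 ∨ x_4 ∨ x_5) forces x_2 = False.
  then (¬x_1 ∨ x_2) forces x_1 = False.
Set x_3 = False.
All clauses satisfied.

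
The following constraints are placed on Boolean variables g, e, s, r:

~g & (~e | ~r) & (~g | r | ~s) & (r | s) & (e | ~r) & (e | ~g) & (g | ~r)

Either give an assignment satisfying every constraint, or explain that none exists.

Unit clause (~g) forces g = False.
In (g | ~r) only ~r is left, so r = False.
In (r | s) only s is left, so s = True.
Set e = True.
Check each clause:
  (~g): ~g holds.
  (~e | ~r): ~r holds.
  (~g | r | ~s): ~g holds.
  (r | s): s holds.
  (e | ~r): e holds.
  (e | ~g): e holds.
  (g | ~r): ~r holds.
All clauses satisfied.

g: False; e: True; s: True; r: False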